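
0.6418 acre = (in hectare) 0.2597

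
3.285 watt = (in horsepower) 0.004405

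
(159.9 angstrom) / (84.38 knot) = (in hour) 1.023e-13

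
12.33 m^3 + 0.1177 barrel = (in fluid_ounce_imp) 4.346e+05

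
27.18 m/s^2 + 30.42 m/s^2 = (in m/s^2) 57.6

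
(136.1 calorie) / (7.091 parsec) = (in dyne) 2.603e-10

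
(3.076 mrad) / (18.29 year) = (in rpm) 5.093e-11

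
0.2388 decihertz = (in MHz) 2.388e-08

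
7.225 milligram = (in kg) 7.225e-06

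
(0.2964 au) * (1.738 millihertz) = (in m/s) 7.706e+07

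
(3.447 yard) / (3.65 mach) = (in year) 8.042e-11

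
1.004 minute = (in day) 0.0006972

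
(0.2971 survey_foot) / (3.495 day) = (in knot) 5.829e-07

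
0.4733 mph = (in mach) 0.0006214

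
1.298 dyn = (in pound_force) 2.918e-06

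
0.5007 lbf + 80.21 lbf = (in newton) 359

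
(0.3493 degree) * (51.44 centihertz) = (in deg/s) 0.1797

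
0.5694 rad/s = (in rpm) 5.437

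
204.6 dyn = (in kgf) 0.0002086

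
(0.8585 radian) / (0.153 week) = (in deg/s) 0.0005316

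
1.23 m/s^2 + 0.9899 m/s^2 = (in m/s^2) 2.22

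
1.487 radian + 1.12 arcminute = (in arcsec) 3.068e+05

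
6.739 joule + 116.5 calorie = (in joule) 494.2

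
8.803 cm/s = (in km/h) 0.3169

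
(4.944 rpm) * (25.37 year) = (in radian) 4.142e+08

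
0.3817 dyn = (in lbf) 8.581e-07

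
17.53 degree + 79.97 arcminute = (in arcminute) 1132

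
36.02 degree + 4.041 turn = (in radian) 26.02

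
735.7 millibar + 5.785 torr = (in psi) 10.78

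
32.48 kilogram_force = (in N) 318.5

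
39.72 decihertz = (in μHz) 3.972e+06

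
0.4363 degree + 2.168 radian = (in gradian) 138.5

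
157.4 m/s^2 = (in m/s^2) 157.4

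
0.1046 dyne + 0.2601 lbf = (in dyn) 1.157e+05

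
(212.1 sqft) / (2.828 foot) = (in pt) 6.48e+04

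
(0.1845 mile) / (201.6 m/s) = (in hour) 0.0004091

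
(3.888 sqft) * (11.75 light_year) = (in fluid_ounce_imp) 1.413e+21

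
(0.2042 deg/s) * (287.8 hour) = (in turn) 587.7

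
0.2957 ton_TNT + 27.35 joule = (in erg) 1.237e+16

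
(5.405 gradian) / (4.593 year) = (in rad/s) 5.862e-10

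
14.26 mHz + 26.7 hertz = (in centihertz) 2671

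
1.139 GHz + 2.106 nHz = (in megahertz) 1139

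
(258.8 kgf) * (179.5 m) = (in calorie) 1.089e+05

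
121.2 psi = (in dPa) 8.356e+06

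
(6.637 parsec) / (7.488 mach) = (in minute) 1.339e+12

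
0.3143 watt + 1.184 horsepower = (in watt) 883.2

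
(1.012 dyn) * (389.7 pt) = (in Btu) 1.319e-09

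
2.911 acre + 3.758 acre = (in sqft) 2.905e+05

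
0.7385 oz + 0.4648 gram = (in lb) 0.04718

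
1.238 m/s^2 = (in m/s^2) 1.238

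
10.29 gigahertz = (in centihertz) 1.029e+12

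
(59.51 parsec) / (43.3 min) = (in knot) 1.374e+15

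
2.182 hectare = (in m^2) 2.182e+04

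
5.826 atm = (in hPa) 5903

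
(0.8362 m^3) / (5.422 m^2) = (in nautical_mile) 8.327e-05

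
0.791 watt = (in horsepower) 0.001061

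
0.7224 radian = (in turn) 0.115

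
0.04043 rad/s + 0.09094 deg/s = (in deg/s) 2.407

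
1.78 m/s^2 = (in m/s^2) 1.78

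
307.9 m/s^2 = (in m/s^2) 307.9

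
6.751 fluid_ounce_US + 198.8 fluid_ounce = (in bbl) 0.03823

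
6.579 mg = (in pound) 1.45e-05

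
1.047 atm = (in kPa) 106.1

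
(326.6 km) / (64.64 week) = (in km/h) 0.03007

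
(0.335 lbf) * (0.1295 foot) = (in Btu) 5.575e-05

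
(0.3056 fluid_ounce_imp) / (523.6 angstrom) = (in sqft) 1785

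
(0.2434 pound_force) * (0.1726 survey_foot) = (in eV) 3.555e+17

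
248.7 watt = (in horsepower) 0.3335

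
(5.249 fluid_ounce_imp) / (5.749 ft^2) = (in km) 2.792e-07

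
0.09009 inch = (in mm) 2.288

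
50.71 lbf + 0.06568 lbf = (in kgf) 23.03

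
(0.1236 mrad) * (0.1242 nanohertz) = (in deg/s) 8.796e-13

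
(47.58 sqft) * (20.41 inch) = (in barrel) 14.41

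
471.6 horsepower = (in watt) 3.517e+05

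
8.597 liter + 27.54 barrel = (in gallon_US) 1159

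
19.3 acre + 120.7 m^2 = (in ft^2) 8.42e+05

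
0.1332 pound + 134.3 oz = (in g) 3868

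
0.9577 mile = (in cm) 1.541e+05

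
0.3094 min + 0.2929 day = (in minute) 422.1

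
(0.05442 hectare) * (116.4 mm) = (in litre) 6.334e+04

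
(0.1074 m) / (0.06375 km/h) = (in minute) 0.1011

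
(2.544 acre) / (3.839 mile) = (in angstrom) 1.666e+10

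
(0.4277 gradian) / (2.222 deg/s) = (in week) 2.864e-07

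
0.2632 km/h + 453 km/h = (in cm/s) 1.259e+04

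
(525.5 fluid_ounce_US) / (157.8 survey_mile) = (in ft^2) 6.587e-07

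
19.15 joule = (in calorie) 4.577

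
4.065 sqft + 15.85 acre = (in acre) 15.85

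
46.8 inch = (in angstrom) 1.189e+10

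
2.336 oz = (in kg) 0.06622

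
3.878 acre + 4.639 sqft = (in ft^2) 1.689e+05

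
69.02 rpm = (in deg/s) 414.1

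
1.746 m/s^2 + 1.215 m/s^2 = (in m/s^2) 2.961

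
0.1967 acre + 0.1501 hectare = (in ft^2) 2.472e+04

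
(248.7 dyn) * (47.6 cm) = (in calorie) 0.0002829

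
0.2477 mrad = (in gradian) 0.01577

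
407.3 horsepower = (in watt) 3.037e+05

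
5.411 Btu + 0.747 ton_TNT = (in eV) 1.951e+28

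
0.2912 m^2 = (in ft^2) 3.134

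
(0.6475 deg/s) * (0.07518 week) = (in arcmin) 1.766e+06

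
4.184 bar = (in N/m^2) 4.184e+05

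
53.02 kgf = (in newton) 519.9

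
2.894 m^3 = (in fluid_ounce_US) 9.786e+04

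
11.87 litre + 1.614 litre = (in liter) 13.48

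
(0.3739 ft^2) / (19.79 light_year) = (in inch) 7.304e-18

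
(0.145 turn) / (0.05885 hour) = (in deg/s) 0.2464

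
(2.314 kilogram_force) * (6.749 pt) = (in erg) 5.403e+05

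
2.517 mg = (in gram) 0.002517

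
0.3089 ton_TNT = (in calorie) 3.089e+08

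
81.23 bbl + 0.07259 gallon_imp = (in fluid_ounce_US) 4.367e+05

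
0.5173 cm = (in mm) 5.173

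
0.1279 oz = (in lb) 0.007994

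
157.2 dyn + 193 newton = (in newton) 193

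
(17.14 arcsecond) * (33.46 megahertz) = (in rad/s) 2780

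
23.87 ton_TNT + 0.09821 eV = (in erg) 9.987e+17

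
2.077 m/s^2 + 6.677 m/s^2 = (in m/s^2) 8.754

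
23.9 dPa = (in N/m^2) 2.39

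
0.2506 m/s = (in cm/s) 25.06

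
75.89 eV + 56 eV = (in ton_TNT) 5.05e-27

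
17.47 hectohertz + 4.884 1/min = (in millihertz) 1.747e+06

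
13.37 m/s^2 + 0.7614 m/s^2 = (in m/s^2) 14.13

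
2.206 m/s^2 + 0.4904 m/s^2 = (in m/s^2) 2.696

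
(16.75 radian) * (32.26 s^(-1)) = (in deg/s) 3.096e+04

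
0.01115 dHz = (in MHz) 1.115e-09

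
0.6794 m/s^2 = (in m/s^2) 0.6794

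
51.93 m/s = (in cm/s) 5193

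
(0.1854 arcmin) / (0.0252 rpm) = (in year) 6.48e-10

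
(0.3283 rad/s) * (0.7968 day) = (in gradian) 1.439e+06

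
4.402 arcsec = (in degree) 0.001223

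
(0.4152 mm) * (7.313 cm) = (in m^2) 3.036e-05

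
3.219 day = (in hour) 77.26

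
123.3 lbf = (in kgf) 55.93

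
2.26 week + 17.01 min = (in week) 2.262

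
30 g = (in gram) 30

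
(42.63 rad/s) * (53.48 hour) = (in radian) 8.207e+06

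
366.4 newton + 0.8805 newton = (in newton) 367.3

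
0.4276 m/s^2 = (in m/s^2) 0.4276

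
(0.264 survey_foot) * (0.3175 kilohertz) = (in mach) 0.07503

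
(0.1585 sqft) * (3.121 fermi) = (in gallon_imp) 1.011e-14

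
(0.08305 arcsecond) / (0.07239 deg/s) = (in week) 5.269e-10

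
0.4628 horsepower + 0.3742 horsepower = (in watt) 624.2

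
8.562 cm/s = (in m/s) 0.08562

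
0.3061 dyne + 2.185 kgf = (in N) 21.43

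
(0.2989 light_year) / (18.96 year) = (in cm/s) 4.729e+08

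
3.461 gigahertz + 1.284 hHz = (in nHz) 3.461e+18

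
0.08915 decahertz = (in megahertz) 8.915e-07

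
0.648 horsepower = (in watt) 483.2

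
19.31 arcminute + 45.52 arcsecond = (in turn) 0.0009291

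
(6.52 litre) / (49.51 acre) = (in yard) 3.559e-08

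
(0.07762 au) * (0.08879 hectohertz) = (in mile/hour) 2.306e+11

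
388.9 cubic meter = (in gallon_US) 1.027e+05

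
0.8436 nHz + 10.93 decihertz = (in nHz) 1.093e+09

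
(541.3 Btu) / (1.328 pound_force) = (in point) 2.74e+08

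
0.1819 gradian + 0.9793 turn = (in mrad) 6156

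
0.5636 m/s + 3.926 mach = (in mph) 2992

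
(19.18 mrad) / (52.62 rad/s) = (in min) 6.075e-06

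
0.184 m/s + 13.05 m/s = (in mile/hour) 29.6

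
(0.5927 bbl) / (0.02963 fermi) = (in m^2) 3.18e+15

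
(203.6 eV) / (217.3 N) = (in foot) 4.925e-19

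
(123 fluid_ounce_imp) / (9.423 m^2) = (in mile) 2.305e-07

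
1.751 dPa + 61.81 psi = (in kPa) 426.2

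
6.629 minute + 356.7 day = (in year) 0.9773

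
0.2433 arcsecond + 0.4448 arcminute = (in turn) 2.078e-05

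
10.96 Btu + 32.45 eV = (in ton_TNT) 2.764e-06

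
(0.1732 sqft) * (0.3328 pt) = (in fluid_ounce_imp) 0.06649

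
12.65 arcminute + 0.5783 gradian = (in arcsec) 2633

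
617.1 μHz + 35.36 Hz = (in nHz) 3.536e+10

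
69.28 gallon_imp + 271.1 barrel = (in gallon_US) 1.147e+04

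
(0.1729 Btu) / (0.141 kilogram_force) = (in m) 131.9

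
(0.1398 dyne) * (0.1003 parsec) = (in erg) 4.327e+16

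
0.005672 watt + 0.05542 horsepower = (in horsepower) 0.05543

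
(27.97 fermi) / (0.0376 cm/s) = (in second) 7.439e-11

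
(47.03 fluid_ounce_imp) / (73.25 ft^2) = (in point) 0.5566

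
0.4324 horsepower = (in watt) 322.4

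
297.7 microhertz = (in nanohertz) 2.977e+05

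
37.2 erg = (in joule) 3.72e-06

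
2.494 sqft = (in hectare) 2.317e-05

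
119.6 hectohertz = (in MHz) 0.01196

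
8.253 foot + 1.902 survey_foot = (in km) 0.003095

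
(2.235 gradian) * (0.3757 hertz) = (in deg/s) 0.7557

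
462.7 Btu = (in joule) 4.882e+05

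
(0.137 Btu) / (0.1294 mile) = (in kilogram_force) 0.07078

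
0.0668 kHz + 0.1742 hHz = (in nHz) 8.422e+10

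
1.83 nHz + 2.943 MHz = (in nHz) 2.943e+15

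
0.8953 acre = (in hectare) 0.3623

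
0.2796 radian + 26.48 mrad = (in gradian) 19.49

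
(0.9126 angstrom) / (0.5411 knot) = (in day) 3.794e-15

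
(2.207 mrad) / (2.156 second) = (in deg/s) 0.05865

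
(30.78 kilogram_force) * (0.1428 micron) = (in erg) 431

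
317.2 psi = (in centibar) 2187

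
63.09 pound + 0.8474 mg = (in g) 2.862e+04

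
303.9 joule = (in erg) 3.039e+09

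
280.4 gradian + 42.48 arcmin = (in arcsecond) 9.11e+05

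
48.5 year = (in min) 2.549e+07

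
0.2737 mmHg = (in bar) 0.0003649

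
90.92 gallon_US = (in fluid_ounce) 1.164e+04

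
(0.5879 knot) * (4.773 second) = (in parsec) 4.678e-17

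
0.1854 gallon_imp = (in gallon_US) 0.2227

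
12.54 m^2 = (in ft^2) 135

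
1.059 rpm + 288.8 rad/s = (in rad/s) 288.9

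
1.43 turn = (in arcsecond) 1.853e+06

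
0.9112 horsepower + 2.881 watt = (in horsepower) 0.9151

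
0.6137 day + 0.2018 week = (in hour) 48.63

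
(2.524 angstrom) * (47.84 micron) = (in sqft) 1.3e-13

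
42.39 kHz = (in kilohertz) 42.39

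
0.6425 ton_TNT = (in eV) 1.678e+28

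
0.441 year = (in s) 1.391e+07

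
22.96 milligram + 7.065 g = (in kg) 0.007088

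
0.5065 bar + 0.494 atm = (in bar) 1.007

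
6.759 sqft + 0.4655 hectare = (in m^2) 4656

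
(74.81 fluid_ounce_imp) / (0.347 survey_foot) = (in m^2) 0.0201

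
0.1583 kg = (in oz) 5.584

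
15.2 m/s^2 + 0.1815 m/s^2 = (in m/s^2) 15.38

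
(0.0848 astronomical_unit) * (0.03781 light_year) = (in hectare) 4.538e+20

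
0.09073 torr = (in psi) 0.001754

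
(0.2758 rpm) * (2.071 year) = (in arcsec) 3.891e+11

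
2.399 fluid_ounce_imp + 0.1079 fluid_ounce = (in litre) 0.07135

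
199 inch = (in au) 3.379e-11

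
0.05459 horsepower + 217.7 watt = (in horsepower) 0.3465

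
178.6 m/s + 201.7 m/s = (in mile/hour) 850.7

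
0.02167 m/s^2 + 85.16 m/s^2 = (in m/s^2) 85.18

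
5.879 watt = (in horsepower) 0.007884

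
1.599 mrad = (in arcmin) 5.497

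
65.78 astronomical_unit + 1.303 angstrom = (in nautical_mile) 5.313e+09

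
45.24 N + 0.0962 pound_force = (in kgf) 4.657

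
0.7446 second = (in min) 0.01241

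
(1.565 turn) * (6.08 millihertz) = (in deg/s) 3.425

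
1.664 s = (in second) 1.664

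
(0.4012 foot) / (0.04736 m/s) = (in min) 0.04303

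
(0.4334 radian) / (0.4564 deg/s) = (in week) 8.996e-05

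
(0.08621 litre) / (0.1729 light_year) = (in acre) 1.302e-23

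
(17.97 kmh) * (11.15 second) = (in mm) 5.566e+04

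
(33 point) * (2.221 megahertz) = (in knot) 5.026e+04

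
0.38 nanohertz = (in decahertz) 3.8e-11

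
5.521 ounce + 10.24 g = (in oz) 5.882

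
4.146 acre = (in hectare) 1.678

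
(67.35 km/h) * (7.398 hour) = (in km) 498.3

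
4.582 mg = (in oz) 0.0001616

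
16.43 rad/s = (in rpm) 156.9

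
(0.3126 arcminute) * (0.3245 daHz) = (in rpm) 0.002818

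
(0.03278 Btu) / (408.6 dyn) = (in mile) 5.259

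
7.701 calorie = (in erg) 3.222e+08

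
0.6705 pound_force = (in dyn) 2.983e+05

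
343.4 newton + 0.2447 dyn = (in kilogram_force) 35.02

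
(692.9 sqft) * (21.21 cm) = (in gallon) 3607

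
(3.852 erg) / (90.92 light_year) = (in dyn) 4.478e-20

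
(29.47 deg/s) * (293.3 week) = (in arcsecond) 1.882e+13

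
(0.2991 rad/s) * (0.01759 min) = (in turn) 0.05024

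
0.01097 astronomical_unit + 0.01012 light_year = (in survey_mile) 5.949e+10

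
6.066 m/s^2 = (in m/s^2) 6.066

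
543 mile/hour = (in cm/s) 2.427e+04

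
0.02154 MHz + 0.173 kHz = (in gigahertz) 2.171e-05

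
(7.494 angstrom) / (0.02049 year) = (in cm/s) 1.16e-13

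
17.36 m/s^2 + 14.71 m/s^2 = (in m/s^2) 32.07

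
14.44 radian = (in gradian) 919.3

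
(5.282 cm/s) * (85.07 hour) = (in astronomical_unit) 1.081e-07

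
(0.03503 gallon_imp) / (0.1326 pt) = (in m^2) 3.404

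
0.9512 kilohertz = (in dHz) 9512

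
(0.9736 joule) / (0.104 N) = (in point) 2.654e+04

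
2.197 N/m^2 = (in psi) 0.0003186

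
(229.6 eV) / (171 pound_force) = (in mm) 4.836e-17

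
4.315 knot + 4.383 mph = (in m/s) 4.179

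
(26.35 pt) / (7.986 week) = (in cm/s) 1.925e-07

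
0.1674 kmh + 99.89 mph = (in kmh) 160.9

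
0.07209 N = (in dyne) 7209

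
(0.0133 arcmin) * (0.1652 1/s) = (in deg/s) 3.662e-05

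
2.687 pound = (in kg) 1.219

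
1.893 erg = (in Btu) 1.794e-10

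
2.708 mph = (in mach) 0.003555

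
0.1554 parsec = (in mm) 4.795e+18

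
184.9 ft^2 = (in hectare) 0.001718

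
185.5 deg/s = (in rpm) 30.92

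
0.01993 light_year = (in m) 1.886e+14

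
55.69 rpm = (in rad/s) 5.832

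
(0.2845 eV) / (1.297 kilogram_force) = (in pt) 1.016e-17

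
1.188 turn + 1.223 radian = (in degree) 497.8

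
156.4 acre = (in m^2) 6.329e+05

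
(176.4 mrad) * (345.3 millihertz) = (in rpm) 0.5817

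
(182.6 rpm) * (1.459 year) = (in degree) 5.041e+10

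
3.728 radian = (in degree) 213.6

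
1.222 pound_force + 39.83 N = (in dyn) 4.527e+06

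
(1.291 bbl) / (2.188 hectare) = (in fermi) 9.381e+09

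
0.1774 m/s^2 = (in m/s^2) 0.1774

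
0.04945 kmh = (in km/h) 0.04945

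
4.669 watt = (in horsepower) 0.006261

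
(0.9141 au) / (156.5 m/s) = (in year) 27.71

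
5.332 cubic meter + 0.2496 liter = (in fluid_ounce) 1.803e+05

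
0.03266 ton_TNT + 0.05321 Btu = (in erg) 1.366e+15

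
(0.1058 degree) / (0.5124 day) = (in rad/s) 4.171e-08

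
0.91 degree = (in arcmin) 54.6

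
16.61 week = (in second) 1.005e+07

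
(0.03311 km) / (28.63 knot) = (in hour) 0.0006244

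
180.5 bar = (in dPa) 1.805e+08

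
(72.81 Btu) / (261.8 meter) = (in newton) 293.4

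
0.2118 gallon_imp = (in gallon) 0.2544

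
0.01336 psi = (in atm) 0.0009091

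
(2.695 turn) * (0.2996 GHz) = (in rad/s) 5.073e+09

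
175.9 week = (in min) 1.773e+06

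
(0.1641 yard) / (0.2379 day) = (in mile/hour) 1.633e-05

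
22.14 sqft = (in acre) 0.0005083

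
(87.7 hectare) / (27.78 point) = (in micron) 8.949e+13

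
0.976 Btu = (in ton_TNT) 2.461e-07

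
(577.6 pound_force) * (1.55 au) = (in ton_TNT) 1.424e+05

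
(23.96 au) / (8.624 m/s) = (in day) 4.81e+06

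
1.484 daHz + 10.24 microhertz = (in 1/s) 14.84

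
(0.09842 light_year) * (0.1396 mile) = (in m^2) 2.092e+17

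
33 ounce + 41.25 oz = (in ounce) 74.25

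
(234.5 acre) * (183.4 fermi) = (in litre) 0.000174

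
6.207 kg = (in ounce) 218.9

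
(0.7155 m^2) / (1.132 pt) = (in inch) 7.054e+04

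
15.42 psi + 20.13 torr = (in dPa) 1.09e+06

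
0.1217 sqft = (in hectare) 1.131e-06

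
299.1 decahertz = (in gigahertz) 2.991e-06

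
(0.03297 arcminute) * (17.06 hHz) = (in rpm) 0.1562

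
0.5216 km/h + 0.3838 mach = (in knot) 254.3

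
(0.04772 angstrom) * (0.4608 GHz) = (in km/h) 0.007916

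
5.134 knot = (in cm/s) 264.1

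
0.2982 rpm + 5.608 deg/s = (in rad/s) 0.1291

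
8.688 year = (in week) 453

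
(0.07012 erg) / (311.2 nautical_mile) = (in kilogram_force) 1.241e-15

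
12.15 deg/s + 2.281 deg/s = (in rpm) 2.405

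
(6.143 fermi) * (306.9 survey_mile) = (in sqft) 3.266e-08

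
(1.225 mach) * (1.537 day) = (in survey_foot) 1.817e+08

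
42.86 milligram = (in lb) 9.449e-05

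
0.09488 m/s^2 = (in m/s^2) 0.09488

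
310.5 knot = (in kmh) 575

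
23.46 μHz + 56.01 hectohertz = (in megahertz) 0.005601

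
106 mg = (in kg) 0.000106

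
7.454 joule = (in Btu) 0.007065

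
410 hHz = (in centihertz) 4.1e+06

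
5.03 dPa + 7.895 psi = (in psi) 7.895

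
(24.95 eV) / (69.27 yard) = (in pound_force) 1.419e-20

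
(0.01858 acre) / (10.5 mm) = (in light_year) 7.569e-13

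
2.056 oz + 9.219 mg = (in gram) 58.3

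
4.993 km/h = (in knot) 2.696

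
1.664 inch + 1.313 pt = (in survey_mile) 2.655e-05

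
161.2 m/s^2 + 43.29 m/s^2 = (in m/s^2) 204.5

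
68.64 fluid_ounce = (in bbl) 0.01277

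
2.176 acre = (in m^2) 8806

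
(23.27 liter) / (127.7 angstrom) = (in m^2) 1.822e+06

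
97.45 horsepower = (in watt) 7.267e+04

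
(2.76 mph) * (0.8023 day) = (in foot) 2.806e+05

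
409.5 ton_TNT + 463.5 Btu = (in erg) 1.713e+19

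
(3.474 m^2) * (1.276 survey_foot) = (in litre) 1351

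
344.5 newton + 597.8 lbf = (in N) 3004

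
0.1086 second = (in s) 0.1086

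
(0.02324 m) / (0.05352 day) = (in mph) 1.124e-05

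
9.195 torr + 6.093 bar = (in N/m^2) 6.105e+05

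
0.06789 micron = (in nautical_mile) 3.666e-11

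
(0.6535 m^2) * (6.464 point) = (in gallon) 0.3937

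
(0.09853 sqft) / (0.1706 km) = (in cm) 0.005366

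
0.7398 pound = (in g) 335.6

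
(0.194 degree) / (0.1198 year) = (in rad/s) 8.962e-10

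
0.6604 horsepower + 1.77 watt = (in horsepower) 0.6628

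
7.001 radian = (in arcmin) 2.407e+04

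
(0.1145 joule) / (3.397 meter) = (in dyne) 3371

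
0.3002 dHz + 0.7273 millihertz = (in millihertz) 30.75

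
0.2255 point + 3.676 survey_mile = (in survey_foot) 1.941e+04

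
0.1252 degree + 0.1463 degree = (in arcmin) 16.29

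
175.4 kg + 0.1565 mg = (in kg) 175.4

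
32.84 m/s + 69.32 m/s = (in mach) 0.3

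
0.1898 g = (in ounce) 0.006695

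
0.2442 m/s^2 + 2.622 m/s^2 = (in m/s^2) 2.866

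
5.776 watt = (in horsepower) 0.007746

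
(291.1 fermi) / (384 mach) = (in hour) 6.184e-22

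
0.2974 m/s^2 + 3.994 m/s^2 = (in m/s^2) 4.291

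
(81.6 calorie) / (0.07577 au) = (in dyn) 0.003012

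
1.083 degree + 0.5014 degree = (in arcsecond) 5704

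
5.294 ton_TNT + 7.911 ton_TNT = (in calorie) 1.32e+10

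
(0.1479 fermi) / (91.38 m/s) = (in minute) 2.698e-20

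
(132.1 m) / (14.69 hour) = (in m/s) 0.002498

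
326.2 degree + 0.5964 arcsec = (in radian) 5.693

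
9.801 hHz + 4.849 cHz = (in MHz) 0.0009801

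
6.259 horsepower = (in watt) 4667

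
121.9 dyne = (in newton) 0.001219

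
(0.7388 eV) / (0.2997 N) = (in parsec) 1.28e-35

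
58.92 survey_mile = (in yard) 1.037e+05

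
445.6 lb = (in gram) 2.021e+05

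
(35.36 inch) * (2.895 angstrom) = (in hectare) 2.6e-14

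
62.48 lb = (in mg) 2.834e+07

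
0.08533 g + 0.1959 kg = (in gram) 196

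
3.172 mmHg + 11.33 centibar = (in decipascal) 1.175e+05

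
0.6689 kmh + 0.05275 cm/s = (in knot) 0.3622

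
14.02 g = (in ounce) 0.4945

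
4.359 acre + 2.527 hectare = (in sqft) 4.619e+05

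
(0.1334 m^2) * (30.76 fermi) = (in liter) 4.103e-12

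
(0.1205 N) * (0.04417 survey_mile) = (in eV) 5.346e+19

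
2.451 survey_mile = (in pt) 1.118e+07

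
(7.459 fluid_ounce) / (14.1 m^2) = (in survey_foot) 5.133e-05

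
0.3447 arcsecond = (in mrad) 0.001671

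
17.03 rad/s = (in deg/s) 975.7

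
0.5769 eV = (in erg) 9.243e-13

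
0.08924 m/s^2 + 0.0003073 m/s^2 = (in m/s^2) 0.08955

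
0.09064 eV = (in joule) 1.452e-20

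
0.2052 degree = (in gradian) 0.228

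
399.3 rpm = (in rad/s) 41.81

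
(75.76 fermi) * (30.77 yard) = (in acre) 5.267e-16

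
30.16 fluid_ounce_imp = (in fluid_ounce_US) 28.98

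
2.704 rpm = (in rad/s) 0.2832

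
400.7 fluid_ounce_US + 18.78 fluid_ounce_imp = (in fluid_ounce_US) 418.7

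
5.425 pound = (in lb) 5.425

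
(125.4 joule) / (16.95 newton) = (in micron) 7.398e+06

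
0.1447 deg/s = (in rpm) 0.02412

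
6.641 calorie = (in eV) 1.734e+20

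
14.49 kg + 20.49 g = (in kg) 14.51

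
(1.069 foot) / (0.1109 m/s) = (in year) 9.317e-08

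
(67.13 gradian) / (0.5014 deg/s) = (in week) 0.0001992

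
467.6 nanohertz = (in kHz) 4.676e-10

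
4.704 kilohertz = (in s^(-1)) 4704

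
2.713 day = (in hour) 65.11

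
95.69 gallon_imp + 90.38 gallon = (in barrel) 4.888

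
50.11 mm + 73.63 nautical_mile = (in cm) 1.364e+07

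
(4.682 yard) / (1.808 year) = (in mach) 2.205e-10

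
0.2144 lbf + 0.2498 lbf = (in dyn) 2.065e+05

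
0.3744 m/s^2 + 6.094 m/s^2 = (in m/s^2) 6.468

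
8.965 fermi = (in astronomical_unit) 5.993e-26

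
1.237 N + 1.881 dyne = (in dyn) 1.237e+05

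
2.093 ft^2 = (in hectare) 1.944e-05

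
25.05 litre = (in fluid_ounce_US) 847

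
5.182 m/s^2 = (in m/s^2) 5.182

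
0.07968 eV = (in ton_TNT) 3.051e-30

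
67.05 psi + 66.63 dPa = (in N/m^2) 4.623e+05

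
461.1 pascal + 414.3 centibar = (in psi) 60.16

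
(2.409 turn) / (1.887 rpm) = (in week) 0.0001266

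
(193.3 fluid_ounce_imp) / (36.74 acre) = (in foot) 1.212e-07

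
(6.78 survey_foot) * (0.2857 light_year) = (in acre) 1.38e+12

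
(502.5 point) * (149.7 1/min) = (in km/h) 1.592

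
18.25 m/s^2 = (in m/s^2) 18.25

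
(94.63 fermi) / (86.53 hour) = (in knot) 5.905e-19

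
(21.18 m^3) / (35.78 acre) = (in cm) 0.01463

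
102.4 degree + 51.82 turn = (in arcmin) 1.125e+06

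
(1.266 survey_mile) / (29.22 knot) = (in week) 0.0002241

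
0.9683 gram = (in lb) 0.002135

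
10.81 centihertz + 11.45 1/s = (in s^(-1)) 11.56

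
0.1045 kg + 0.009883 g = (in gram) 104.5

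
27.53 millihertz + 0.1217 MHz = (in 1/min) 7.302e+06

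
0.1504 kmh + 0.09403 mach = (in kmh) 115.4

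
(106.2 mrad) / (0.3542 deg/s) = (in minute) 0.2863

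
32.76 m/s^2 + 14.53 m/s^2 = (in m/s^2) 47.29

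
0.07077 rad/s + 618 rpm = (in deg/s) 3712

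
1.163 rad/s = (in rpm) 11.11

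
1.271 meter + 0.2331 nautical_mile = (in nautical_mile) 0.2338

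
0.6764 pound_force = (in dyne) 3.009e+05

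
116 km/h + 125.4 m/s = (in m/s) 157.6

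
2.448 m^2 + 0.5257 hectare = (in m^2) 5259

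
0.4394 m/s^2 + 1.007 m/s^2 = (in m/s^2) 1.446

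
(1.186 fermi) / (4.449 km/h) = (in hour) 2.666e-19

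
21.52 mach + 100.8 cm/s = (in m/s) 7329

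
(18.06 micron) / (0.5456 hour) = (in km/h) 3.31e-08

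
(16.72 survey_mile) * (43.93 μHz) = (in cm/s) 118.2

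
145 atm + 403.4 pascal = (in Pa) 1.469e+07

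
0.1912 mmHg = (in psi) 0.003697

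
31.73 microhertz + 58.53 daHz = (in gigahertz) 5.853e-07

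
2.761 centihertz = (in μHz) 2.761e+04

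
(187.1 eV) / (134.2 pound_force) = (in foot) 1.648e-19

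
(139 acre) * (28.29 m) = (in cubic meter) 1.591e+07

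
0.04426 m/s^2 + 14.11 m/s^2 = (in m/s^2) 14.15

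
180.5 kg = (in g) 1.805e+05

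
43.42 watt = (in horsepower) 0.05823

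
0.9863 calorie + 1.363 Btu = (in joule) 1442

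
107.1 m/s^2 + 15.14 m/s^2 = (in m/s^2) 122.2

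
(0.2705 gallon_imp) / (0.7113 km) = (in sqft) 1.861e-05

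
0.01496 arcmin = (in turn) 6.926e-07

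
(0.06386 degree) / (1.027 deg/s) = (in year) 1.972e-09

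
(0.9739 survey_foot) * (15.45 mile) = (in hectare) 0.7381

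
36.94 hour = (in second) 1.33e+05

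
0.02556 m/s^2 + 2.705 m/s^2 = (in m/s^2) 2.731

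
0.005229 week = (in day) 0.0366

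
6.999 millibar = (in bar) 0.006999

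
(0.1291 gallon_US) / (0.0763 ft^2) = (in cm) 6.894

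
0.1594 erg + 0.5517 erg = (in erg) 0.7111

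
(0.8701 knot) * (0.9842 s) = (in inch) 17.34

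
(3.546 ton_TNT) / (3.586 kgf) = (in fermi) 4.219e+23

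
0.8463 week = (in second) 5.118e+05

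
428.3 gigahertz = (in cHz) 4.283e+13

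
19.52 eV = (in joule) 3.127e-18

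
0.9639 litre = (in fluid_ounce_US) 32.59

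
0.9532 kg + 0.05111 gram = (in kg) 0.9533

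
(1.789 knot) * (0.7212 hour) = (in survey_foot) 7840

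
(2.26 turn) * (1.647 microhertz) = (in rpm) 0.0002233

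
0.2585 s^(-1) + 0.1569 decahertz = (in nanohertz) 1.828e+09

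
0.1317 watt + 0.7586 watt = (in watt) 0.8903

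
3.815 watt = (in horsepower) 0.005116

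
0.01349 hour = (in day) 0.0005621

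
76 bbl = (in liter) 1.208e+04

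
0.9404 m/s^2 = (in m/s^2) 0.9404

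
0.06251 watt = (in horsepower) 8.383e-05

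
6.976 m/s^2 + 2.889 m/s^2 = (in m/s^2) 9.865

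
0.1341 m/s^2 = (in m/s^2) 0.1341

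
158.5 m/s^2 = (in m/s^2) 158.5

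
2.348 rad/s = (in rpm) 22.42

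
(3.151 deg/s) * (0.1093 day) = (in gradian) 3.306e+04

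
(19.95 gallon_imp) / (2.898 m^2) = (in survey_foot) 0.1027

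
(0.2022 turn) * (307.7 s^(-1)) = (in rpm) 3733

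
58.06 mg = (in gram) 0.05806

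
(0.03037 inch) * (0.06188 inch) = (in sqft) 1.305e-05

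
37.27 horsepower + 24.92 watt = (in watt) 2.782e+04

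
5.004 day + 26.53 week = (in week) 27.24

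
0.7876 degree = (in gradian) 0.8751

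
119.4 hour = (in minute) 7164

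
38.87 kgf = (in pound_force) 85.69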